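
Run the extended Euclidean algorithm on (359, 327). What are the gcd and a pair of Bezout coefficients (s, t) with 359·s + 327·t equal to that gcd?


Euclidean algorithm on (359, 327) — divide until remainder is 0:
  359 = 1 · 327 + 32
  327 = 10 · 32 + 7
  32 = 4 · 7 + 4
  7 = 1 · 4 + 3
  4 = 1 · 3 + 1
  3 = 3 · 1 + 0
gcd(359, 327) = 1.
Track Bezout coefficients alongside the remainders: start with r₀ = 359 = a·1 + b·0 (s = 1, t = 0) and r₁ = 327 = a·0 + b·1 (s = 0, t = 1); each new remainder r_{k+1} = r_{k-1} − q_k·r_k inherits s_{k+1} = s_{k-1} − q_k·s_k, t_{k+1} = t_{k-1} − q_k·t_k, so r_k = a·s_k + b·t_k at every step:
  q = 1: r = 32, s = 1 − 1·0 = 1, t = 0 − 1·1 = -1  (check: 359·1 + 327·(-1) = 32)
  q = 10: r = 7, s = 0 − 10·1 = -10, t = 1 − 10·(-1) = 11  (check: 359·(-10) + 327·11 = 7)
  q = 4: r = 4, s = 1 − 4·(-10) = 41, t = -1 − 4·11 = -45  (check: 359·41 + 327·(-45) = 4)
  q = 1: r = 3, s = -10 − 1·41 = -51, t = 11 − 1·(-45) = 56  (check: 359·(-51) + 327·56 = 3)
  q = 1: r = 1, s = 41 − 1·(-51) = 92, t = -45 − 1·56 = -101  (check: 359·92 + 327·(-101) = 1)
The row with r = 1 (the gcd) gives the Bezout coefficients s = 92, t = -101.
Result: 359 · (92) + 327 · (-101) = 1.

gcd(359, 327) = 1; s = 92, t = -101 (check: 359·92 + 327·(-101) = 1).


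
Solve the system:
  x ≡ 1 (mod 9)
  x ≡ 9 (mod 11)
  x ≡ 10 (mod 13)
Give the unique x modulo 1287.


Moduli 9, 11, 13 are pairwise coprime; by CRT there is a unique solution modulo M = 9 · 11 · 13 = 1287.
Solve pairwise, accumulating the modulus:
  Start with x ≡ 1 (mod 9).
  Combine with x ≡ 9 (mod 11): since gcd(9, 11) = 1, we get a unique residue mod 99.
    Write x = 1 + 9·t and substitute into x ≡ 9 (mod 11): 9·t ≡ 9 − 1 = 8 (mod 11).
    The inverse of 9 mod 11 is 5 (since 9·5 = 45 = 4·11 + 1), so t ≡ 5·8 = 40 ≡ 7 (mod 11).
    Then x = 1 + 9·7 = 64, valid modulo lcm(9, 11) = 99: x ≡ 64 (mod 99).
  Combine with x ≡ 10 (mod 13): since gcd(99, 13) = 1, we get a unique residue mod 1287.
    Write x = 64 + 99·t and substitute into x ≡ 10 (mod 13): 99·t ≡ 10 − 64 = -54 (mod 13).
    Reduce coefficients mod 13: 8·t ≡ 11 (mod 13).
    The inverse of 8 mod 13 is 5 (since 8·5 = 40 = 3·13 + 1), so t ≡ 5·11 = 55 ≡ 3 (mod 13).
    Then x = 64 + 99·3 = 361, valid modulo lcm(99, 13) = 1287: x ≡ 361 (mod 1287).
Verify: 361 mod 9 = 1 ✓, 361 mod 11 = 9 ✓, 361 mod 13 = 10 ✓.

x ≡ 361 (mod 1287).


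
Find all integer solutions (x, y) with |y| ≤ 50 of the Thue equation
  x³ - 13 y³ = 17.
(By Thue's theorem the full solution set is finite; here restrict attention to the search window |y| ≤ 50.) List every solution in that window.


The equation is x³ - 13y³ = 17. For fixed y, x³ = 13·y³ + 17, so a solution requires the RHS to be a perfect cube.
Strategy: iterate y from -50 to 50, compute RHS = 13·y³ + 17, and check whether it is a (positive or negative) perfect cube.
Check small values of y:
  y = 0: RHS = 17 is not a perfect cube.
  y = 1: RHS = 30 is not a perfect cube.
  y = -1: RHS = 4 is not a perfect cube.
  y = 2: RHS = 121 is not a perfect cube.
  y = -2: RHS = -87 is not a perfect cube.
  y = 3: RHS = 368 is not a perfect cube.
  y = -3: RHS = -334 is not a perfect cube.
Continuing the search up to |y| = 50 finds no solutions either.
No (x, y) in the scanned range satisfies the equation.

No integer solutions with |y| ≤ 50.


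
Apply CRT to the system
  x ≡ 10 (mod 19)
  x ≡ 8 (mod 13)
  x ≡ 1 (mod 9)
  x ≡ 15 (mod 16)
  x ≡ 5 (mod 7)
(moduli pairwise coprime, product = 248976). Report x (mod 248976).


Product of moduli M = 19 · 13 · 9 · 16 · 7 = 248976.
Merge one congruence at a time:
  Start: x ≡ 10 (mod 19).
  Combine with x ≡ 8 (mod 13); new modulus lcm = 247.
    Write x = 10 + 19·t and substitute into x ≡ 8 (mod 13): 19·t ≡ 8 − 10 = -2 (mod 13).
    Reduce coefficients mod 13: 6·t ≡ 11 (mod 13).
    The inverse of 6 mod 13 is 11 (since 6·11 = 66 = 5·13 + 1), so t ≡ 11·11 = 121 ≡ 4 (mod 13).
    Then x = 10 + 19·4 = 86, valid modulo lcm(19, 13) = 247: x ≡ 86 (mod 247).
  Combine with x ≡ 1 (mod 9); new modulus lcm = 2223.
    Write x = 86 + 247·t and substitute into x ≡ 1 (mod 9): 247·t ≡ 1 − 86 = -85 (mod 9).
    Reduce coefficients mod 9: 4·t ≡ 5 (mod 9).
    The inverse of 4 mod 9 is 7 (since 4·7 = 28 = 3·9 + 1), so t ≡ 7·5 = 35 ≡ 8 (mod 9).
    Then x = 86 + 247·8 = 2062, valid modulo lcm(247, 9) = 2223: x ≡ 2062 (mod 2223).
  Combine with x ≡ 15 (mod 16); new modulus lcm = 35568.
    Write x = 2062 + 2223·t and substitute into x ≡ 15 (mod 16): 2223·t ≡ 15 − 2062 = -2047 (mod 16).
    Reduce coefficients mod 16: 15·t ≡ 1 (mod 16).
    The inverse of 15 mod 16 is 15 (since 15·15 = 225 = 14·16 + 1), so t ≡ 15·1 = 15 ≡ 15 (mod 16).
    Then x = 2062 + 2223·15 = 35407, valid modulo lcm(2223, 16) = 35568: x ≡ 35407 (mod 35568).
  Combine with x ≡ 5 (mod 7); new modulus lcm = 248976.
    Write x = 35407 + 35568·t and substitute into x ≡ 5 (mod 7): 35568·t ≡ 5 − 35407 = -35402 (mod 7).
    Reduce coefficients mod 7: 1·t ≡ 4 (mod 7).
    So t ≡ 4 (mod 7).
    Then x = 35407 + 35568·4 = 177679, valid modulo lcm(35568, 7) = 248976: x ≡ 177679 (mod 248976).
Verify against each original: 177679 mod 19 = 10, 177679 mod 13 = 8, 177679 mod 9 = 1, 177679 mod 16 = 15, 177679 mod 7 = 5.

x ≡ 177679 (mod 248976).


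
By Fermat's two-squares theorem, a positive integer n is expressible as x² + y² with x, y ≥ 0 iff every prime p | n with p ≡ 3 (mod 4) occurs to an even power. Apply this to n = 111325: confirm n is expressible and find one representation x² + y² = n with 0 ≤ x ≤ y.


Step 1: Factor n = 111325 = 5^2 · 61 · 73.
Step 2: Check the mod-4 condition on each prime factor: 5 ≡ 1 (mod 4), exponent 2; 61 ≡ 1 (mod 4), exponent 1; 73 ≡ 1 (mod 4), exponent 1.
All primes ≡ 3 (mod 4) appear to even exponent (or don't appear), so by the two-squares theorem n IS expressible as a sum of two squares.
Step 3: Build a representation. Group n = k² · m with k = 5 and m = 61 · 73 = 4453 (a product of primes ≡ 1 (mod 4)); a representation of m scales to one of n via (k·x)² + (k·y)² = k²(x² + y²). Each prime p ≡ 1 (mod 4) is itself a sum of two squares; find a² by testing p − a² for a perfect square:
  61: 61 − 1² = 60, 61 − 2² = 57, 61 − 3² = 52, 61 − 4² = 45, 61 − 5² = 36 = 6² ⇒ 61 = 5² + 6².
  73: 73 − 1² = 72, 73 − 2² = 69, 73 − 3² = 64 = 8² ⇒ 73 = 3² + 8².
  Combine using the Brahmagupta–Fibonacci identity (a² + b²)(c² + d²) = (ac − bd)² + (ad + bc)² = (ac + bd)² + (ad − bc)²:
  61 · 73 = 4453: from (5² + 6²)(3² + 8²), take (5·3 − 6·8, 5·8 + 6·3) = (15 − 48, 40 + 18) = (-33, 58); dropping signs (only squares matter) gives (33, 58); check 33² + 58² = 1089 + 3364 = 4453 ✓.
  Scale by k = 5: (5·33, 5·58) = (165, 290).
Step 4: Order so x ≤ y and verify: 165² + 290² = 27225 + 84100 = 111325 = n. ✓

n = 111325 = 165² + 290² (one valid representation with x ≤ y).


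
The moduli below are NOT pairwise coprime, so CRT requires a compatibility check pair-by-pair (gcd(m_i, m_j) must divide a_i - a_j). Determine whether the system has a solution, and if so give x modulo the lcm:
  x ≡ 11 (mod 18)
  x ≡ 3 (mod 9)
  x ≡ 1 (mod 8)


Moduli 18, 9, 8 are not pairwise coprime, so CRT works modulo lcm(m_i) when all pairwise compatibility conditions hold.
Pairwise compatibility: gcd(m_i, m_j) must divide a_i - a_j for every pair.
Merge one congruence at a time:
  Start: x ≡ 11 (mod 18).
  Combine with x ≡ 3 (mod 9): gcd(18, 9) = 9, and 3 - 11 = -8 is NOT divisible by 9.
    ⇒ system is inconsistent (no integer solution).

No solution (the system is inconsistent).


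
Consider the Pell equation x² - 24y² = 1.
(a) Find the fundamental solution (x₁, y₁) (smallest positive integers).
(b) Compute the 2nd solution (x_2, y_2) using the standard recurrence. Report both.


Step 1: Find the fundamental solution (x₁, y₁) of x² - 24y² = 1.
  Expand √24 as a continued fraction. a₀ = ⌊√24⌋ = 4; iterate m_{k+1} = d_k·a_k − m_k, d_{k+1} = (24 − m_{k+1}²)/d_k, a_{k+1} = ⌊(a₀ + m_{k+1})/d_{k+1}⌋ (starting m₀ = 0, d₀ = 1), with convergents p_k = a_k·p_{k-1} + p_{k-2}, q_k = a_k·q_{k-1} + q_{k-2} (p₋₁ = 1, q₋₁ = 0):
  k = 0: a₀ = 4; p₀/q₀ = 4/1; p₀² − 24·q₀² = 16 − 24 = -8.
  k = 1: m = 4, d = 8, a = ⌊(4 + 4)/8⌋ = 1; p/q = (1·4 + 1)/(1·1 + 0) = 5/1; p² − 24·q² = 25 − 24 = 1.
  The first convergent with p² − 24·q² = 1 gives the fundamental solution (x₁, y₁) = (5, 1).
Step 2: Apply the recurrence (x_{n+1}, y_{n+1}) = (x₁x_n + 24y₁y_n, x₁y_n + y₁x_n) repeatedly.
  From (x_1, y_1) = (5, 1): x_2 = 5·5 + 24·1·1 = 49; y_2 = 5·1 + 1·5 = 10.
Step 3: Verify x_2² - 24·y_2² = 2401 - 2400 = 1 (should be 1). ✓

(x_1, y_1) = (5, 1); (x_2, y_2) = (49, 10).


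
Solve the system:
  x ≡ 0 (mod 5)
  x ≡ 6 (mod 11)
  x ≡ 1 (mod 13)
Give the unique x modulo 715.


Moduli 5, 11, 13 are pairwise coprime; by CRT there is a unique solution modulo M = 5 · 11 · 13 = 715.
Solve pairwise, accumulating the modulus:
  Start with x ≡ 0 (mod 5).
  Combine with x ≡ 6 (mod 11): since gcd(5, 11) = 1, we get a unique residue mod 55.
    Write x = 0 + 5·t and substitute into x ≡ 6 (mod 11): 5·t ≡ 6 − 0 = 6 (mod 11).
    The inverse of 5 mod 11 is 9 (since 5·9 = 45 = 4·11 + 1), so t ≡ 9·6 = 54 ≡ 10 (mod 11).
    Then x = 0 + 5·10 = 50, valid modulo lcm(5, 11) = 55: x ≡ 50 (mod 55).
  Combine with x ≡ 1 (mod 13): since gcd(55, 13) = 1, we get a unique residue mod 715.
    Write x = 50 + 55·t and substitute into x ≡ 1 (mod 13): 55·t ≡ 1 − 50 = -49 (mod 13).
    Reduce coefficients mod 13: 3·t ≡ 3 (mod 13).
    The inverse of 3 mod 13 is 9 (since 3·9 = 27 = 2·13 + 1), so t ≡ 9·3 = 27 ≡ 1 (mod 13).
    Then x = 50 + 55·1 = 105, valid modulo lcm(55, 13) = 715: x ≡ 105 (mod 715).
Verify: 105 mod 5 = 0 ✓, 105 mod 11 = 6 ✓, 105 mod 13 = 1 ✓.

x ≡ 105 (mod 715).


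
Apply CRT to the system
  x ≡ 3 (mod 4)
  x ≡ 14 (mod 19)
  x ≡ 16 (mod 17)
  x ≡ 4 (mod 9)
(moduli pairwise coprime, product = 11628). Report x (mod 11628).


Product of moduli M = 4 · 19 · 17 · 9 = 11628.
Merge one congruence at a time:
  Start: x ≡ 3 (mod 4).
  Combine with x ≡ 14 (mod 19); new modulus lcm = 76.
    Write x = 3 + 4·t and substitute into x ≡ 14 (mod 19): 4·t ≡ 14 − 3 = 11 (mod 19).
    The inverse of 4 mod 19 is 5 (since 4·5 = 20 = 1·19 + 1), so t ≡ 5·11 = 55 ≡ 17 (mod 19).
    Then x = 3 + 4·17 = 71, valid modulo lcm(4, 19) = 76: x ≡ 71 (mod 76).
  Combine with x ≡ 16 (mod 17); new modulus lcm = 1292.
    Write x = 71 + 76·t and substitute into x ≡ 16 (mod 17): 76·t ≡ 16 − 71 = -55 (mod 17).
    Reduce coefficients mod 17: 8·t ≡ 13 (mod 17).
    The inverse of 8 mod 17 is 15 (since 8·15 = 120 = 7·17 + 1), so t ≡ 15·13 = 195 ≡ 8 (mod 17).
    Then x = 71 + 76·8 = 679, valid modulo lcm(76, 17) = 1292: x ≡ 679 (mod 1292).
  Combine with x ≡ 4 (mod 9); new modulus lcm = 11628.
    Write x = 679 + 1292·t and substitute into x ≡ 4 (mod 9): 1292·t ≡ 4 − 679 = -675 (mod 9).
    Reduce coefficients mod 9: 5·t ≡ 0 (mod 9).
    The inverse of 5 mod 9 is 2 (since 5·2 = 10 = 1·9 + 1), so t ≡ 2·0 = 0 ≡ 0 (mod 9).
    Then x = 679 + 1292·0 = 679, valid modulo lcm(1292, 9) = 11628: x ≡ 679 (mod 11628).
Verify against each original: 679 mod 4 = 3, 679 mod 19 = 14, 679 mod 17 = 16, 679 mod 9 = 4.

x ≡ 679 (mod 11628).


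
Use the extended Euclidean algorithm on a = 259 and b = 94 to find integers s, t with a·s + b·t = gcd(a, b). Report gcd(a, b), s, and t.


Euclidean algorithm on (259, 94) — divide until remainder is 0:
  259 = 2 · 94 + 71
  94 = 1 · 71 + 23
  71 = 3 · 23 + 2
  23 = 11 · 2 + 1
  2 = 2 · 1 + 0
gcd(259, 94) = 1.
Track Bezout coefficients alongside the remainders: start with r₀ = 259 = a·1 + b·0 (s = 1, t = 0) and r₁ = 94 = a·0 + b·1 (s = 0, t = 1); each new remainder r_{k+1} = r_{k-1} − q_k·r_k inherits s_{k+1} = s_{k-1} − q_k·s_k, t_{k+1} = t_{k-1} − q_k·t_k, so r_k = a·s_k + b·t_k at every step:
  q = 2: r = 71, s = 1 − 2·0 = 1, t = 0 − 2·1 = -2  (check: 259·1 + 94·(-2) = 71)
  q = 1: r = 23, s = 0 − 1·1 = -1, t = 1 − 1·(-2) = 3  (check: 259·(-1) + 94·3 = 23)
  q = 3: r = 2, s = 1 − 3·(-1) = 4, t = -2 − 3·3 = -11  (check: 259·4 + 94·(-11) = 2)
  q = 11: r = 1, s = -1 − 11·4 = -45, t = 3 − 11·(-11) = 124  (check: 259·(-45) + 94·124 = 1)
The row with r = 1 (the gcd) gives the Bezout coefficients s = -45, t = 124.
Result: 259 · (-45) + 94 · (124) = 1.

gcd(259, 94) = 1; s = -45, t = 124 (check: 259·(-45) + 94·124 = 1).


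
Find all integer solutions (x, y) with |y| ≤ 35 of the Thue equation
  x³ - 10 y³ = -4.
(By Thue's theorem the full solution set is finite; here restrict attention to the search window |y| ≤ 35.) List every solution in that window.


The equation is x³ - 10y³ = -4. For fixed y, x³ = 10·y³ − 4, so a solution requires the RHS to be a perfect cube.
Strategy: iterate y from -35 to 35, compute RHS = 10·y³ − 4, and check whether it is a (positive or negative) perfect cube.
Check small values of y:
  y = 0: RHS = -4 is not a perfect cube.
  y = 1: RHS = 6 is not a perfect cube.
  y = -1: RHS = -14 is not a perfect cube.
  y = 2: RHS = 76 is not a perfect cube.
  y = -2: RHS = -84 is not a perfect cube.
  y = 3: RHS = 266 is not a perfect cube.
  y = -3: RHS = -274 is not a perfect cube.
Continuing the search up to |y| = 35 finds no solutions either.
No (x, y) in the scanned range satisfies the equation.

No integer solutions with |y| ≤ 35.


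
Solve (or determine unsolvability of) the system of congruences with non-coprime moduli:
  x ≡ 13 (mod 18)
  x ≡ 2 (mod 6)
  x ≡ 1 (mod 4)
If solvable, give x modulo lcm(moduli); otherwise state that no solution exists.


Moduli 18, 6, 4 are not pairwise coprime, so CRT works modulo lcm(m_i) when all pairwise compatibility conditions hold.
Pairwise compatibility: gcd(m_i, m_j) must divide a_i - a_j for every pair.
Merge one congruence at a time:
  Start: x ≡ 13 (mod 18).
  Combine with x ≡ 2 (mod 6): gcd(18, 6) = 6, and 2 - 13 = -11 is NOT divisible by 6.
    ⇒ system is inconsistent (no integer solution).

No solution (the system is inconsistent).


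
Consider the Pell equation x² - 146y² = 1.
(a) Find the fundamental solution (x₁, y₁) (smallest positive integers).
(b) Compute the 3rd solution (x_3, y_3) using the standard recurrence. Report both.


Step 1: Find the fundamental solution (x₁, y₁) of x² - 146y² = 1.
  Expand √146 as a continued fraction. a₀ = ⌊√146⌋ = 12; iterate m_{k+1} = d_k·a_k − m_k, d_{k+1} = (146 − m_{k+1}²)/d_k, a_{k+1} = ⌊(a₀ + m_{k+1})/d_{k+1}⌋ (starting m₀ = 0, d₀ = 1), with convergents p_k = a_k·p_{k-1} + p_{k-2}, q_k = a_k·q_{k-1} + q_{k-2} (p₋₁ = 1, q₋₁ = 0):
  k = 0: a₀ = 12; p₀/q₀ = 12/1; p₀² − 146·q₀² = 144 − 146 = -2.
  k = 1: m = 12, d = 2, a = ⌊(12 + 12)/2⌋ = 12; p/q = (12·12 + 1)/(12·1 + 0) = 145/12; p² − 146·q² = 21025 − 21024 = 1.
  The first convergent with p² − 146·q² = 1 gives the fundamental solution (x₁, y₁) = (145, 12).
Step 2: Apply the recurrence (x_{n+1}, y_{n+1}) = (x₁x_n + 146y₁y_n, x₁y_n + y₁x_n) repeatedly.
  From (x_1, y_1) = (145, 12): x_2 = 145·145 + 146·12·12 = 42049; y_2 = 145·12 + 12·145 = 3480.
  From (x_2, y_2) = (42049, 3480): x_3 = 145·42049 + 146·12·3480 = 12194065; y_3 = 145·3480 + 12·42049 = 1009188.
Step 3: Verify x_3² - 146·y_3² = 148695221224225 - 148695221224224 = 1 (should be 1). ✓

(x_1, y_1) = (145, 12); (x_3, y_3) = (12194065, 1009188).


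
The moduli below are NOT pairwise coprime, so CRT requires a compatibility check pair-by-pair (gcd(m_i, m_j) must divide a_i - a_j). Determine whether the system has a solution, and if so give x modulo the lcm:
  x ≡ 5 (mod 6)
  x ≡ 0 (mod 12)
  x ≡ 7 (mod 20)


Moduli 6, 12, 20 are not pairwise coprime, so CRT works modulo lcm(m_i) when all pairwise compatibility conditions hold.
Pairwise compatibility: gcd(m_i, m_j) must divide a_i - a_j for every pair.
Merge one congruence at a time:
  Start: x ≡ 5 (mod 6).
  Combine with x ≡ 0 (mod 12): gcd(6, 12) = 6, and 0 - 5 = -5 is NOT divisible by 6.
    ⇒ system is inconsistent (no integer solution).

No solution (the system is inconsistent).


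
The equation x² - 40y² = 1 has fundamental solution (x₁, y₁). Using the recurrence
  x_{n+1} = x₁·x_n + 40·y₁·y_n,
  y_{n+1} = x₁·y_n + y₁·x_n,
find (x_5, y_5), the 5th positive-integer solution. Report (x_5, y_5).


Step 1: Find the fundamental solution (x₁, y₁) of x² - 40y² = 1.
  Expand √40 as a continued fraction. a₀ = ⌊√40⌋ = 6; iterate m_{k+1} = d_k·a_k − m_k, d_{k+1} = (40 − m_{k+1}²)/d_k, a_{k+1} = ⌊(a₀ + m_{k+1})/d_{k+1}⌋ (starting m₀ = 0, d₀ = 1), with convergents p_k = a_k·p_{k-1} + p_{k-2}, q_k = a_k·q_{k-1} + q_{k-2} (p₋₁ = 1, q₋₁ = 0):
  k = 0: a₀ = 6; p₀/q₀ = 6/1; p₀² − 40·q₀² = 36 − 40 = -4.
  k = 1: m = 6, d = 4, a = ⌊(6 + 6)/4⌋ = 3; p/q = (3·6 + 1)/(3·1 + 0) = 19/3; p² − 40·q² = 361 − 360 = 1.
  The first convergent with p² − 40·q² = 1 gives the fundamental solution (x₁, y₁) = (19, 3).
Step 2: Apply the recurrence (x_{n+1}, y_{n+1}) = (x₁x_n + 40y₁y_n, x₁y_n + y₁x_n) repeatedly.
  From (x_1, y_1) = (19, 3): x_2 = 19·19 + 40·3·3 = 721; y_2 = 19·3 + 3·19 = 114.
  From (x_2, y_2) = (721, 114): x_3 = 19·721 + 40·3·114 = 27379; y_3 = 19·114 + 3·721 = 4329.
  From (x_3, y_3) = (27379, 4329): x_4 = 19·27379 + 40·3·4329 = 1039681; y_4 = 19·4329 + 3·27379 = 164388.
  From (x_4, y_4) = (1039681, 164388): x_5 = 19·1039681 + 40·3·164388 = 39480499; y_5 = 19·164388 + 3·1039681 = 6242415.
Step 3: Verify x_5² - 40·y_5² = 1558709801289001 - 1558709801289000 = 1 (should be 1). ✓

(x_1, y_1) = (19, 3); (x_5, y_5) = (39480499, 6242415).


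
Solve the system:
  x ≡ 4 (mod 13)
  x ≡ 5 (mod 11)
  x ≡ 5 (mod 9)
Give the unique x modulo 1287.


Moduli 13, 11, 9 are pairwise coprime; by CRT there is a unique solution modulo M = 13 · 11 · 9 = 1287.
Solve pairwise, accumulating the modulus:
  Start with x ≡ 4 (mod 13).
  Combine with x ≡ 5 (mod 11): since gcd(13, 11) = 1, we get a unique residue mod 143.
    Write x = 4 + 13·t and substitute into x ≡ 5 (mod 11): 13·t ≡ 5 − 4 = 1 (mod 11).
    Reduce coefficients mod 11: 2·t ≡ 1 (mod 11).
    The inverse of 2 mod 11 is 6 (since 2·6 = 12 = 1·11 + 1), so t ≡ 6·1 = 6 ≡ 6 (mod 11).
    Then x = 4 + 13·6 = 82, valid modulo lcm(13, 11) = 143: x ≡ 82 (mod 143).
  Combine with x ≡ 5 (mod 9): since gcd(143, 9) = 1, we get a unique residue mod 1287.
    Write x = 82 + 143·t and substitute into x ≡ 5 (mod 9): 143·t ≡ 5 − 82 = -77 (mod 9).
    Reduce coefficients mod 9: 8·t ≡ 4 (mod 9).
    The inverse of 8 mod 9 is 8 (since 8·8 = 64 = 7·9 + 1), so t ≡ 8·4 = 32 ≡ 5 (mod 9).
    Then x = 82 + 143·5 = 797, valid modulo lcm(143, 9) = 1287: x ≡ 797 (mod 1287).
Verify: 797 mod 13 = 4 ✓, 797 mod 11 = 5 ✓, 797 mod 9 = 5 ✓.

x ≡ 797 (mod 1287).


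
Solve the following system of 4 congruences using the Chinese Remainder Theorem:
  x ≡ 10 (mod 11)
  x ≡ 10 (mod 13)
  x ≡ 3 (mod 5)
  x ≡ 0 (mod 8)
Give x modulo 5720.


Product of moduli M = 11 · 13 · 5 · 8 = 5720.
Merge one congruence at a time:
  Start: x ≡ 10 (mod 11).
  Combine with x ≡ 10 (mod 13); new modulus lcm = 143.
    Write x = 10 + 11·t and substitute into x ≡ 10 (mod 13): 11·t ≡ 10 − 10 = 0 (mod 13).
    The inverse of 11 mod 13 is 6 (since 11·6 = 66 = 5·13 + 1), so t ≡ 6·0 = 0 ≡ 0 (mod 13).
    Then x = 10 + 11·0 = 10, valid modulo lcm(11, 13) = 143: x ≡ 10 (mod 143).
  Combine with x ≡ 3 (mod 5); new modulus lcm = 715.
    Write x = 10 + 143·t and substitute into x ≡ 3 (mod 5): 143·t ≡ 3 − 10 = -7 (mod 5).
    Reduce coefficients mod 5: 3·t ≡ 3 (mod 5).
    The inverse of 3 mod 5 is 2 (since 3·2 = 6 = 1·5 + 1), so t ≡ 2·3 = 6 ≡ 1 (mod 5).
    Then x = 10 + 143·1 = 153, valid modulo lcm(143, 5) = 715: x ≡ 153 (mod 715).
  Combine with x ≡ 0 (mod 8); new modulus lcm = 5720.
    Write x = 153 + 715·t and substitute into x ≡ 0 (mod 8): 715·t ≡ 0 − 153 = -153 (mod 8).
    Reduce coefficients mod 8: 3·t ≡ 7 (mod 8).
    The inverse of 3 mod 8 is 3 (since 3·3 = 9 = 1·8 + 1), so t ≡ 3·7 = 21 ≡ 5 (mod 8).
    Then x = 153 + 715·5 = 3728, valid modulo lcm(715, 8) = 5720: x ≡ 3728 (mod 5720).
Verify against each original: 3728 mod 11 = 10, 3728 mod 13 = 10, 3728 mod 5 = 3, 3728 mod 8 = 0.

x ≡ 3728 (mod 5720).


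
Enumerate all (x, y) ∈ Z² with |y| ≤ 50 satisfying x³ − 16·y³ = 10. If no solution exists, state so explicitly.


The equation is x³ - 16y³ = 10. For fixed y, x³ = 16·y³ + 10, so a solution requires the RHS to be a perfect cube.
Strategy: iterate y from -50 to 50, compute RHS = 16·y³ + 10, and check whether it is a (positive or negative) perfect cube.
Check small values of y:
  y = 0: RHS = 10 is not a perfect cube.
  y = 1: RHS = 26 is not a perfect cube.
  y = -1: RHS = -6 is not a perfect cube.
  y = 2: RHS = 138 is not a perfect cube.
  y = -2: RHS = -118 is not a perfect cube.
  y = 3: RHS = 442 is not a perfect cube.
  y = -3: RHS = -422 is not a perfect cube.
Continuing the search up to |y| = 50 finds no solutions either.
No (x, y) in the scanned range satisfies the equation.

No integer solutions with |y| ≤ 50.


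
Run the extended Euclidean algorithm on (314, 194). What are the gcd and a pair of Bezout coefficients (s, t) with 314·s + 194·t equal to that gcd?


Euclidean algorithm on (314, 194) — divide until remainder is 0:
  314 = 1 · 194 + 120
  194 = 1 · 120 + 74
  120 = 1 · 74 + 46
  74 = 1 · 46 + 28
  46 = 1 · 28 + 18
  28 = 1 · 18 + 10
  18 = 1 · 10 + 8
  10 = 1 · 8 + 2
  8 = 4 · 2 + 0
gcd(314, 194) = 2.
Track Bezout coefficients alongside the remainders: start with r₀ = 314 = a·1 + b·0 (s = 1, t = 0) and r₁ = 194 = a·0 + b·1 (s = 0, t = 1); each new remainder r_{k+1} = r_{k-1} − q_k·r_k inherits s_{k+1} = s_{k-1} − q_k·s_k, t_{k+1} = t_{k-1} − q_k·t_k, so r_k = a·s_k + b·t_k at every step:
  q = 1: r = 120, s = 1 − 1·0 = 1, t = 0 − 1·1 = -1  (check: 314·1 + 194·(-1) = 120)
  q = 1: r = 74, s = 0 − 1·1 = -1, t = 1 − 1·(-1) = 2  (check: 314·(-1) + 194·2 = 74)
  q = 1: r = 46, s = 1 − 1·(-1) = 2, t = -1 − 1·2 = -3  (check: 314·2 + 194·(-3) = 46)
  q = 1: r = 28, s = -1 − 1·2 = -3, t = 2 − 1·(-3) = 5  (check: 314·(-3) + 194·5 = 28)
  q = 1: r = 18, s = 2 − 1·(-3) = 5, t = -3 − 1·5 = -8  (check: 314·5 + 194·(-8) = 18)
  q = 1: r = 10, s = -3 − 1·5 = -8, t = 5 − 1·(-8) = 13  (check: 314·(-8) + 194·13 = 10)
  q = 1: r = 8, s = 5 − 1·(-8) = 13, t = -8 − 1·13 = -21  (check: 314·13 + 194·(-21) = 8)
  q = 1: r = 2, s = -8 − 1·13 = -21, t = 13 − 1·(-21) = 34  (check: 314·(-21) + 194·34 = 2)
The row with r = 2 (the gcd) gives the Bezout coefficients s = -21, t = 34.
Result: 314 · (-21) + 194 · (34) = 2.

gcd(314, 194) = 2; s = -21, t = 34 (check: 314·(-21) + 194·34 = 2).


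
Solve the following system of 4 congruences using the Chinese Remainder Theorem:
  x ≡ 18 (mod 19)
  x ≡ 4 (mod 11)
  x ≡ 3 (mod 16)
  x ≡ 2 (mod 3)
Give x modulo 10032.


Product of moduli M = 19 · 11 · 16 · 3 = 10032.
Merge one congruence at a time:
  Start: x ≡ 18 (mod 19).
  Combine with x ≡ 4 (mod 11); new modulus lcm = 209.
    Write x = 18 + 19·t and substitute into x ≡ 4 (mod 11): 19·t ≡ 4 − 18 = -14 (mod 11).
    Reduce coefficients mod 11: 8·t ≡ 8 (mod 11).
    The inverse of 8 mod 11 is 7 (since 8·7 = 56 = 5·11 + 1), so t ≡ 7·8 = 56 ≡ 1 (mod 11).
    Then x = 18 + 19·1 = 37, valid modulo lcm(19, 11) = 209: x ≡ 37 (mod 209).
  Combine with x ≡ 3 (mod 16); new modulus lcm = 3344.
    Write x = 37 + 209·t and substitute into x ≡ 3 (mod 16): 209·t ≡ 3 − 37 = -34 (mod 16).
    Reduce coefficients mod 16: 1·t ≡ 14 (mod 16).
    So t ≡ 14 (mod 16).
    Then x = 37 + 209·14 = 2963, valid modulo lcm(209, 16) = 3344: x ≡ 2963 (mod 3344).
  Combine with x ≡ 2 (mod 3); new modulus lcm = 10032.
    Write x = 2963 + 3344·t and substitute into x ≡ 2 (mod 3): 3344·t ≡ 2 − 2963 = -2961 (mod 3).
    Reduce coefficients mod 3: 2·t ≡ 0 (mod 3).
    The inverse of 2 mod 3 is 2 (since 2·2 = 4 = 1·3 + 1), so t ≡ 2·0 = 0 ≡ 0 (mod 3).
    Then x = 2963 + 3344·0 = 2963, valid modulo lcm(3344, 3) = 10032: x ≡ 2963 (mod 10032).
Verify against each original: 2963 mod 19 = 18, 2963 mod 11 = 4, 2963 mod 16 = 3, 2963 mod 3 = 2.

x ≡ 2963 (mod 10032).


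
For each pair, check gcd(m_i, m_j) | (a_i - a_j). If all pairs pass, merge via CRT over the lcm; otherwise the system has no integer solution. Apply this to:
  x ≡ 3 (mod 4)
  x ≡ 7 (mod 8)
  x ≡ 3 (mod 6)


Moduli 4, 8, 6 are not pairwise coprime, so CRT works modulo lcm(m_i) when all pairwise compatibility conditions hold.
Pairwise compatibility: gcd(m_i, m_j) must divide a_i - a_j for every pair.
Merge one congruence at a time:
  Start: x ≡ 3 (mod 4).
  Combine with x ≡ 7 (mod 8): gcd(4, 8) = 4; 7 - 3 = 4, which IS divisible by 4, so compatible.
    Write x = 3 + 4·t and substitute into x ≡ 7 (mod 8): 4·t ≡ 7 − 3 = 4 (mod 8).
    Divide the congruence (and modulus) by g = 4: 1·t ≡ 1 (mod 2).
    So t ≡ 1 (mod 2).
    Then x = 3 + 4·1 = 7, valid modulo lcm(4, 8) = 8: x ≡ 7 (mod 8).
  Combine with x ≡ 3 (mod 6): gcd(8, 6) = 2; 3 - 7 = -4, which IS divisible by 2, so compatible.
    Write x = 7 + 8·t and substitute into x ≡ 3 (mod 6): 8·t ≡ 3 − 7 = -4 (mod 6).
    Divide the congruence (and modulus) by g = 2: 4·t ≡ -2 (mod 3).
    Reduce coefficients mod 3: 1·t ≡ 1 (mod 3).
    So t ≡ 1 (mod 3).
    Then x = 7 + 8·1 = 15, valid modulo lcm(8, 6) = 24: x ≡ 15 (mod 24).
Verify: 15 mod 4 = 3, 15 mod 8 = 7, 15 mod 6 = 3.

x ≡ 15 (mod 24).


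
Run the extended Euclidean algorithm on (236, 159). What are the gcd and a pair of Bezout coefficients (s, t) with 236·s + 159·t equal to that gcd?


Euclidean algorithm on (236, 159) — divide until remainder is 0:
  236 = 1 · 159 + 77
  159 = 2 · 77 + 5
  77 = 15 · 5 + 2
  5 = 2 · 2 + 1
  2 = 2 · 1 + 0
gcd(236, 159) = 1.
Track Bezout coefficients alongside the remainders: start with r₀ = 236 = a·1 + b·0 (s = 1, t = 0) and r₁ = 159 = a·0 + b·1 (s = 0, t = 1); each new remainder r_{k+1} = r_{k-1} − q_k·r_k inherits s_{k+1} = s_{k-1} − q_k·s_k, t_{k+1} = t_{k-1} − q_k·t_k, so r_k = a·s_k + b·t_k at every step:
  q = 1: r = 77, s = 1 − 1·0 = 1, t = 0 − 1·1 = -1  (check: 236·1 + 159·(-1) = 77)
  q = 2: r = 5, s = 0 − 2·1 = -2, t = 1 − 2·(-1) = 3  (check: 236·(-2) + 159·3 = 5)
  q = 15: r = 2, s = 1 − 15·(-2) = 31, t = -1 − 15·3 = -46  (check: 236·31 + 159·(-46) = 2)
  q = 2: r = 1, s = -2 − 2·31 = -64, t = 3 − 2·(-46) = 95  (check: 236·(-64) + 159·95 = 1)
The row with r = 1 (the gcd) gives the Bezout coefficients s = -64, t = 95.
Result: 236 · (-64) + 159 · (95) = 1.

gcd(236, 159) = 1; s = -64, t = 95 (check: 236·(-64) + 159·95 = 1).


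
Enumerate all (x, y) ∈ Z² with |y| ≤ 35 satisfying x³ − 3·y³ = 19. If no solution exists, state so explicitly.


The equation is x³ - 3y³ = 19. For fixed y, x³ = 3·y³ + 19, so a solution requires the RHS to be a perfect cube.
Strategy: iterate y from -35 to 35, compute RHS = 3·y³ + 19, and check whether it is a (positive or negative) perfect cube.
Check small values of y:
  y = 0: RHS = 19 is not a perfect cube.
  y = 1: RHS = 22 is not a perfect cube.
  y = -1: RHS = 16 is not a perfect cube.
  y = 2: RHS = 43 is not a perfect cube.
  y = -2: RHS = -5 is not a perfect cube.
  y = 3: RHS = 100 is not a perfect cube.
  y = -3: RHS = -62 is not a perfect cube.
Continuing the search up to |y| = 35 finds no solutions either.
No (x, y) in the scanned range satisfies the equation.

No integer solutions with |y| ≤ 35.


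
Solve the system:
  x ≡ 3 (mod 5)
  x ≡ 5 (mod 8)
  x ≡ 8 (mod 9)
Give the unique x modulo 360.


Moduli 5, 8, 9 are pairwise coprime; by CRT there is a unique solution modulo M = 5 · 8 · 9 = 360.
Solve pairwise, accumulating the modulus:
  Start with x ≡ 3 (mod 5).
  Combine with x ≡ 5 (mod 8): since gcd(5, 8) = 1, we get a unique residue mod 40.
    Write x = 3 + 5·t and substitute into x ≡ 5 (mod 8): 5·t ≡ 5 − 3 = 2 (mod 8).
    The inverse of 5 mod 8 is 5 (since 5·5 = 25 = 3·8 + 1), so t ≡ 5·2 = 10 ≡ 2 (mod 8).
    Then x = 3 + 5·2 = 13, valid modulo lcm(5, 8) = 40: x ≡ 13 (mod 40).
  Combine with x ≡ 8 (mod 9): since gcd(40, 9) = 1, we get a unique residue mod 360.
    Write x = 13 + 40·t and substitute into x ≡ 8 (mod 9): 40·t ≡ 8 − 13 = -5 (mod 9).
    Reduce coefficients mod 9: 4·t ≡ 4 (mod 9).
    The inverse of 4 mod 9 is 7 (since 4·7 = 28 = 3·9 + 1), so t ≡ 7·4 = 28 ≡ 1 (mod 9).
    Then x = 13 + 40·1 = 53, valid modulo lcm(40, 9) = 360: x ≡ 53 (mod 360).
Verify: 53 mod 5 = 3 ✓, 53 mod 8 = 5 ✓, 53 mod 9 = 8 ✓.

x ≡ 53 (mod 360).


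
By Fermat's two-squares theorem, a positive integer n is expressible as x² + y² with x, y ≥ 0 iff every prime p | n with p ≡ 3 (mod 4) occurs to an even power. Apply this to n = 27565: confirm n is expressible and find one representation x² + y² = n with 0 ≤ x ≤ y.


Step 1: Factor n = 27565 = 5 · 37 · 149.
Step 2: Check the mod-4 condition on each prime factor: 5 ≡ 1 (mod 4), exponent 1; 37 ≡ 1 (mod 4), exponent 1; 149 ≡ 1 (mod 4), exponent 1.
All primes ≡ 3 (mod 4) appear to even exponent (or don't appear), so by the two-squares theorem n IS expressible as a sum of two squares.
Step 3: Build a representation. Here n = 5 · 37 · 149 is a product of primes ≡ 1 (mod 4). Each prime p ≡ 1 (mod 4) is itself a sum of two squares; find a² by testing p − a² for a perfect square:
  5: 5 − 1² = 4 = 2² ⇒ 5 = 1² + 2².
  37: 37 − 1² = 36 = 6² ⇒ 37 = 1² + 6².
  149: 149 − 1² = 148, 149 − 2² = 145, 149 − 3² = 140, 149 − 4² = 133, 149 − 5² = 124, 149 − 6² = 113, 149 − 7² = 100 = 10² ⇒ 149 = 7² + 10².
  Combine using the Brahmagupta–Fibonacci identity (a² + b²)(c² + d²) = (ac − bd)² + (ad + bc)² = (ac + bd)² + (ad − bc)²:
  5 · 37 = 185: from (1² + 2²)(1² + 6²), take (1·1 − 2·6, 1·6 + 2·1) = (1 − 12, 6 + 2) = (-11, 8); dropping signs (only squares matter) gives (11, 8); check 11² + 8² = 121 + 64 = 185 ✓.
  185 · 149 = 27565: from (11² + 8²)(7² + 10²), take (11·7 − 8·10, 11·10 + 8·7) = (77 − 80, 110 + 56) = (-3, 166); dropping signs (only squares matter) gives (3, 166); check 3² + 166² = 9 + 27556 = 27565 ✓.
Step 4: Order so x ≤ y and verify: 3² + 166² = 9 + 27556 = 27565 = n. ✓

n = 27565 = 3² + 166² (one valid representation with x ≤ y).


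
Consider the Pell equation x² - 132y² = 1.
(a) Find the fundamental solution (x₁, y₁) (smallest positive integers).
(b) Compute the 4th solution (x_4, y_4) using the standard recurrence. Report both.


Step 1: Find the fundamental solution (x₁, y₁) of x² - 132y² = 1.
  Expand √132 as a continued fraction. a₀ = ⌊√132⌋ = 11; iterate m_{k+1} = d_k·a_k − m_k, d_{k+1} = (132 − m_{k+1}²)/d_k, a_{k+1} = ⌊(a₀ + m_{k+1})/d_{k+1}⌋ (starting m₀ = 0, d₀ = 1), with convergents p_k = a_k·p_{k-1} + p_{k-2}, q_k = a_k·q_{k-1} + q_{k-2} (p₋₁ = 1, q₋₁ = 0):
  k = 0: a₀ = 11; p₀/q₀ = 11/1; p₀² − 132·q₀² = 121 − 132 = -11.
  k = 1: m = 11, d = 11, a = ⌊(11 + 11)/11⌋ = 2; p/q = (2·11 + 1)/(2·1 + 0) = 23/2; p² − 132·q² = 529 − 528 = 1.
  The first convergent with p² − 132·q² = 1 gives the fundamental solution (x₁, y₁) = (23, 2).
Step 2: Apply the recurrence (x_{n+1}, y_{n+1}) = (x₁x_n + 132y₁y_n, x₁y_n + y₁x_n) repeatedly.
  From (x_1, y_1) = (23, 2): x_2 = 23·23 + 132·2·2 = 1057; y_2 = 23·2 + 2·23 = 92.
  From (x_2, y_2) = (1057, 92): x_3 = 23·1057 + 132·2·92 = 48599; y_3 = 23·92 + 2·1057 = 4230.
  From (x_3, y_3) = (48599, 4230): x_4 = 23·48599 + 132·2·4230 = 2234497; y_4 = 23·4230 + 2·48599 = 194488.
Step 3: Verify x_4² - 132·y_4² = 4992976843009 - 4992976843008 = 1 (should be 1). ✓

(x_1, y_1) = (23, 2); (x_4, y_4) = (2234497, 194488).


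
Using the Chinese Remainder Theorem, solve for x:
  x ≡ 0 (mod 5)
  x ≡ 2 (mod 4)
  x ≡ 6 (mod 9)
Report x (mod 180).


Moduli 5, 4, 9 are pairwise coprime; by CRT there is a unique solution modulo M = 5 · 4 · 9 = 180.
Solve pairwise, accumulating the modulus:
  Start with x ≡ 0 (mod 5).
  Combine with x ≡ 2 (mod 4): since gcd(5, 4) = 1, we get a unique residue mod 20.
    Write x = 0 + 5·t and substitute into x ≡ 2 (mod 4): 5·t ≡ 2 − 0 = 2 (mod 4).
    Reduce coefficients mod 4: 1·t ≡ 2 (mod 4).
    So t ≡ 2 (mod 4).
    Then x = 0 + 5·2 = 10, valid modulo lcm(5, 4) = 20: x ≡ 10 (mod 20).
  Combine with x ≡ 6 (mod 9): since gcd(20, 9) = 1, we get a unique residue mod 180.
    Write x = 10 + 20·t and substitute into x ≡ 6 (mod 9): 20·t ≡ 6 − 10 = -4 (mod 9).
    Reduce coefficients mod 9: 2·t ≡ 5 (mod 9).
    The inverse of 2 mod 9 is 5 (since 2·5 = 10 = 1·9 + 1), so t ≡ 5·5 = 25 ≡ 7 (mod 9).
    Then x = 10 + 20·7 = 150, valid modulo lcm(20, 9) = 180: x ≡ 150 (mod 180).
Verify: 150 mod 5 = 0 ✓, 150 mod 4 = 2 ✓, 150 mod 9 = 6 ✓.

x ≡ 150 (mod 180).


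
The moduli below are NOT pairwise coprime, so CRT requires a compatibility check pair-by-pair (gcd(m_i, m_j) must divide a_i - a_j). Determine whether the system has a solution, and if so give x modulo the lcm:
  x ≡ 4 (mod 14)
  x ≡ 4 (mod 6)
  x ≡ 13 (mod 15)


Moduli 14, 6, 15 are not pairwise coprime, so CRT works modulo lcm(m_i) when all pairwise compatibility conditions hold.
Pairwise compatibility: gcd(m_i, m_j) must divide a_i - a_j for every pair.
Merge one congruence at a time:
  Start: x ≡ 4 (mod 14).
  Combine with x ≡ 4 (mod 6): gcd(14, 6) = 2; 4 - 4 = 0, which IS divisible by 2, so compatible.
    Write x = 4 + 14·t and substitute into x ≡ 4 (mod 6): 14·t ≡ 4 − 4 = 0 (mod 6).
    Divide the congruence (and modulus) by g = 2: 7·t ≡ 0 (mod 3).
    Reduce coefficients mod 3: 1·t ≡ 0 (mod 3).
    So t ≡ 0 (mod 3).
    Then x = 4 + 14·0 = 4, valid modulo lcm(14, 6) = 42: x ≡ 4 (mod 42).
  Combine with x ≡ 13 (mod 15): gcd(42, 15) = 3; 13 - 4 = 9, which IS divisible by 3, so compatible.
    Write x = 4 + 42·t and substitute into x ≡ 13 (mod 15): 42·t ≡ 13 − 4 = 9 (mod 15).
    Divide the congruence (and modulus) by g = 3: 14·t ≡ 3 (mod 5).
    Reduce coefficients mod 5: 4·t ≡ 3 (mod 5).
    The inverse of 4 mod 5 is 4 (since 4·4 = 16 = 3·5 + 1), so t ≡ 4·3 = 12 ≡ 2 (mod 5).
    Then x = 4 + 42·2 = 88, valid modulo lcm(42, 15) = 210: x ≡ 88 (mod 210).
Verify: 88 mod 14 = 4, 88 mod 6 = 4, 88 mod 15 = 13.

x ≡ 88 (mod 210).


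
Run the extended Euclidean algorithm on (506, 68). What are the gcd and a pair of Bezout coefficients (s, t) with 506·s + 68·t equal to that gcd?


Euclidean algorithm on (506, 68) — divide until remainder is 0:
  506 = 7 · 68 + 30
  68 = 2 · 30 + 8
  30 = 3 · 8 + 6
  8 = 1 · 6 + 2
  6 = 3 · 2 + 0
gcd(506, 68) = 2.
Track Bezout coefficients alongside the remainders: start with r₀ = 506 = a·1 + b·0 (s = 1, t = 0) and r₁ = 68 = a·0 + b·1 (s = 0, t = 1); each new remainder r_{k+1} = r_{k-1} − q_k·r_k inherits s_{k+1} = s_{k-1} − q_k·s_k, t_{k+1} = t_{k-1} − q_k·t_k, so r_k = a·s_k + b·t_k at every step:
  q = 7: r = 30, s = 1 − 7·0 = 1, t = 0 − 7·1 = -7  (check: 506·1 + 68·(-7) = 30)
  q = 2: r = 8, s = 0 − 2·1 = -2, t = 1 − 2·(-7) = 15  (check: 506·(-2) + 68·15 = 8)
  q = 3: r = 6, s = 1 − 3·(-2) = 7, t = -7 − 3·15 = -52  (check: 506·7 + 68·(-52) = 6)
  q = 1: r = 2, s = -2 − 1·7 = -9, t = 15 − 1·(-52) = 67  (check: 506·(-9) + 68·67 = 2)
The row with r = 2 (the gcd) gives the Bezout coefficients s = -9, t = 67.
Result: 506 · (-9) + 68 · (67) = 2.

gcd(506, 68) = 2; s = -9, t = 67 (check: 506·(-9) + 68·67 = 2).


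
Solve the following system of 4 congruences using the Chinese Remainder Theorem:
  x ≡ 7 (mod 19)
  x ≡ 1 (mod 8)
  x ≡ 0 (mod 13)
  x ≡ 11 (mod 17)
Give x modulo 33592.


Product of moduli M = 19 · 8 · 13 · 17 = 33592.
Merge one congruence at a time:
  Start: x ≡ 7 (mod 19).
  Combine with x ≡ 1 (mod 8); new modulus lcm = 152.
    Write x = 7 + 19·t and substitute into x ≡ 1 (mod 8): 19·t ≡ 1 − 7 = -6 (mod 8).
    Reduce coefficients mod 8: 3·t ≡ 2 (mod 8).
    The inverse of 3 mod 8 is 3 (since 3·3 = 9 = 1·8 + 1), so t ≡ 3·2 = 6 ≡ 6 (mod 8).
    Then x = 7 + 19·6 = 121, valid modulo lcm(19, 8) = 152: x ≡ 121 (mod 152).
  Combine with x ≡ 0 (mod 13); new modulus lcm = 1976.
    Write x = 121 + 152·t and substitute into x ≡ 0 (mod 13): 152·t ≡ 0 − 121 = -121 (mod 13).
    Reduce coefficients mod 13: 9·t ≡ 9 (mod 13).
    The inverse of 9 mod 13 is 3 (since 9·3 = 27 = 2·13 + 1), so t ≡ 3·9 = 27 ≡ 1 (mod 13).
    Then x = 121 + 152·1 = 273, valid modulo lcm(152, 13) = 1976: x ≡ 273 (mod 1976).
  Combine with x ≡ 11 (mod 17); new modulus lcm = 33592.
    Write x = 273 + 1976·t and substitute into x ≡ 11 (mod 17): 1976·t ≡ 11 − 273 = -262 (mod 17).
    Reduce coefficients mod 17: 4·t ≡ 10 (mod 17).
    The inverse of 4 mod 17 is 13 (since 4·13 = 52 = 3·17 + 1), so t ≡ 13·10 = 130 ≡ 11 (mod 17).
    Then x = 273 + 1976·11 = 22009, valid modulo lcm(1976, 17) = 33592: x ≡ 22009 (mod 33592).
Verify against each original: 22009 mod 19 = 7, 22009 mod 8 = 1, 22009 mod 13 = 0, 22009 mod 17 = 11.

x ≡ 22009 (mod 33592).


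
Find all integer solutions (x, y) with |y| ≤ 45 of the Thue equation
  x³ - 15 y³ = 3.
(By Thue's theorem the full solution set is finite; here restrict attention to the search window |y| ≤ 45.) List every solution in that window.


The equation is x³ - 15y³ = 3. For fixed y, x³ = 15·y³ + 3, so a solution requires the RHS to be a perfect cube.
Strategy: iterate y from -45 to 45, compute RHS = 15·y³ + 3, and check whether it is a (positive or negative) perfect cube.
Check small values of y:
  y = 0: RHS = 3 is not a perfect cube.
  y = 1: RHS = 18 is not a perfect cube.
  y = -1: RHS = -12 is not a perfect cube.
  y = 2: RHS = 123 is not a perfect cube.
  y = -2: RHS = -117 is not a perfect cube.
  y = 3: RHS = 408 is not a perfect cube.
  y = -3: RHS = -402 is not a perfect cube.
Continuing the search up to |y| = 45 finds no solutions either.
No (x, y) in the scanned range satisfies the equation.

No integer solutions with |y| ≤ 45.


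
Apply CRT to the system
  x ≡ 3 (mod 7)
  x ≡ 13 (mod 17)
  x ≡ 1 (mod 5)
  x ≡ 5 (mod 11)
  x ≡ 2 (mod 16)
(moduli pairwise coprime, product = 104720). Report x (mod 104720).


Product of moduli M = 7 · 17 · 5 · 11 · 16 = 104720.
Merge one congruence at a time:
  Start: x ≡ 3 (mod 7).
  Combine with x ≡ 13 (mod 17); new modulus lcm = 119.
    Write x = 3 + 7·t and substitute into x ≡ 13 (mod 17): 7·t ≡ 13 − 3 = 10 (mod 17).
    The inverse of 7 mod 17 is 5 (since 7·5 = 35 = 2·17 + 1), so t ≡ 5·10 = 50 ≡ 16 (mod 17).
    Then x = 3 + 7·16 = 115, valid modulo lcm(7, 17) = 119: x ≡ 115 (mod 119).
  Combine with x ≡ 1 (mod 5); new modulus lcm = 595.
    Write x = 115 + 119·t and substitute into x ≡ 1 (mod 5): 119·t ≡ 1 − 115 = -114 (mod 5).
    Reduce coefficients mod 5: 4·t ≡ 1 (mod 5).
    The inverse of 4 mod 5 is 4 (since 4·4 = 16 = 3·5 + 1), so t ≡ 4·1 = 4 ≡ 4 (mod 5).
    Then x = 115 + 119·4 = 591, valid modulo lcm(119, 5) = 595: x ≡ 591 (mod 595).
  Combine with x ≡ 5 (mod 11); new modulus lcm = 6545.
    Write x = 591 + 595·t and substitute into x ≡ 5 (mod 11): 595·t ≡ 5 − 591 = -586 (mod 11).
    Reduce coefficients mod 11: 1·t ≡ 8 (mod 11).
    So t ≡ 8 (mod 11).
    Then x = 591 + 595·8 = 5351, valid modulo lcm(595, 11) = 6545: x ≡ 5351 (mod 6545).
  Combine with x ≡ 2 (mod 16); new modulus lcm = 104720.
    Write x = 5351 + 6545·t and substitute into x ≡ 2 (mod 16): 6545·t ≡ 2 − 5351 = -5349 (mod 16).
    Reduce coefficients mod 16: 1·t ≡ 11 (mod 16).
    So t ≡ 11 (mod 16).
    Then x = 5351 + 6545·11 = 77346, valid modulo lcm(6545, 16) = 104720: x ≡ 77346 (mod 104720).
Verify against each original: 77346 mod 7 = 3, 77346 mod 17 = 13, 77346 mod 5 = 1, 77346 mod 11 = 5, 77346 mod 16 = 2.

x ≡ 77346 (mod 104720).
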